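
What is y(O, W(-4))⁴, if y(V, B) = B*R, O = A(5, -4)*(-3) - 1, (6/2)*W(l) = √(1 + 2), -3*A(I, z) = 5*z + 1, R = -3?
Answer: 9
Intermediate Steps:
A(I, z) = -⅓ - 5*z/3 (A(I, z) = -(5*z + 1)/3 = -(1 + 5*z)/3 = -⅓ - 5*z/3)
W(l) = √3/3 (W(l) = √(1 + 2)/3 = √3/3)
O = -20 (O = (-⅓ - 5/3*(-4))*(-3) - 1 = (-⅓ + 20/3)*(-3) - 1 = (19/3)*(-3) - 1 = -19 - 1 = -20)
y(V, B) = -3*B (y(V, B) = B*(-3) = -3*B)
y(O, W(-4))⁴ = (-√3)⁴ = 9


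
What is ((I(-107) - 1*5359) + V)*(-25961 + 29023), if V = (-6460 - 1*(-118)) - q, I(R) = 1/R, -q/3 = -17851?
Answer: -21379432098/107 ≈ -1.9981e+8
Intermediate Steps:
q = 53553 (q = -3*(-17851) = 53553)
V = -59895 (V = (-6460 - 1*(-118)) - 1*53553 = (-6460 + 118) - 53553 = -6342 - 53553 = -59895)
((I(-107) - 1*5359) + V)*(-25961 + 29023) = ((1/(-107) - 1*5359) - 59895)*(-25961 + 29023) = ((-1/107 - 5359) - 59895)*3062 = (-573414/107 - 59895)*3062 = -6982179/107*3062 = -21379432098/107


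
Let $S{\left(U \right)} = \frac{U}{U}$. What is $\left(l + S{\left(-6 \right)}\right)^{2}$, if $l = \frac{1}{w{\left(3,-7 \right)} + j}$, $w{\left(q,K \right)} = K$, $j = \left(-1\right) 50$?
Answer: $\frac{3136}{3249} \approx 0.96522$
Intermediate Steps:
$j = -50$
$S{\left(U \right)} = 1$
$l = - \frac{1}{57}$ ($l = \frac{1}{-7 - 50} = \frac{1}{-57} = - \frac{1}{57} \approx -0.017544$)
$\left(l + S{\left(-6 \right)}\right)^{2} = \left(- \frac{1}{57} + 1\right)^{2} = \left(\frac{56}{57}\right)^{2} = \frac{3136}{3249}$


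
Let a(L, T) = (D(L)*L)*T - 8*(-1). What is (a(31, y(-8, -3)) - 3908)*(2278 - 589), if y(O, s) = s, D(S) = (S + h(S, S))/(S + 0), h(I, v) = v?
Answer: -6901254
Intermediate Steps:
D(S) = 2 (D(S) = (S + S)/(S + 0) = (2*S)/S = 2)
a(L, T) = 8 + 2*L*T (a(L, T) = (2*L)*T - 8*(-1) = 2*L*T + 8 = 8 + 2*L*T)
(a(31, y(-8, -3)) - 3908)*(2278 - 589) = ((8 + 2*31*(-3)) - 3908)*(2278 - 589) = ((8 - 186) - 3908)*1689 = (-178 - 3908)*1689 = -4086*1689 = -6901254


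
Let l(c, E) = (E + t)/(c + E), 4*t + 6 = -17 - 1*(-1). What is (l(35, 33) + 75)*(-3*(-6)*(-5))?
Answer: -461475/68 ≈ -6786.4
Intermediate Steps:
t = -11/2 (t = -3/2 + (-17 - 1*(-1))/4 = -3/2 + (-17 + 1)/4 = -3/2 + (1/4)*(-16) = -3/2 - 4 = -11/2 ≈ -5.5000)
l(c, E) = (-11/2 + E)/(E + c) (l(c, E) = (E - 11/2)/(c + E) = (-11/2 + E)/(E + c))
(l(35, 33) + 75)*(-3*(-6)*(-5)) = ((-11/2 + 33)/(33 + 35) + 75)*(-3*(-6)*(-5)) = ((55/2)/68 + 75)*(18*(-5)) = ((1/68)*(55/2) + 75)*(-90) = (55/136 + 75)*(-90) = (10255/136)*(-90) = -461475/68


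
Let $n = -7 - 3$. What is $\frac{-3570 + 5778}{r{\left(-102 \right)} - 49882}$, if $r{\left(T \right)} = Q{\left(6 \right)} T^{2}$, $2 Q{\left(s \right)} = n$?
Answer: $- \frac{1104}{50951} \approx -0.021668$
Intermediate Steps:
$n = -10$
$Q{\left(s \right)} = -5$ ($Q{\left(s \right)} = \frac{1}{2} \left(-10\right) = -5$)
$r{\left(T \right)} = - 5 T^{2}$
$\frac{-3570 + 5778}{r{\left(-102 \right)} - 49882} = \frac{-3570 + 5778}{- 5 \left(-102\right)^{2} - 49882} = \frac{2208}{\left(-5\right) 10404 - 49882} = \frac{2208}{-52020 - 49882} = \frac{2208}{-101902} = 2208 \left(- \frac{1}{101902}\right) = - \frac{1104}{50951}$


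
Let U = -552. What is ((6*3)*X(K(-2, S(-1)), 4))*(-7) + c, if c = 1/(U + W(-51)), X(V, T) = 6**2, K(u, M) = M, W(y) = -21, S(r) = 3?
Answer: -2599129/573 ≈ -4536.0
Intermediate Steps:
X(V, T) = 36
c = -1/573 (c = 1/(-552 - 21) = 1/(-573) = -1/573 ≈ -0.0017452)
((6*3)*X(K(-2, S(-1)), 4))*(-7) + c = ((6*3)*36)*(-7) - 1/573 = (18*36)*(-7) - 1/573 = 648*(-7) - 1/573 = -4536 - 1/573 = -2599129/573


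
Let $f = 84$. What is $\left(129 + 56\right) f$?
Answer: $15540$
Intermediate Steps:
$\left(129 + 56\right) f = \left(129 + 56\right) 84 = 185 \cdot 84 = 15540$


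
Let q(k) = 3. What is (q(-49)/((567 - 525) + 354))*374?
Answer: 17/6 ≈ 2.8333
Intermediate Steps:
(q(-49)/((567 - 525) + 354))*374 = (3/((567 - 525) + 354))*374 = (3/(42 + 354))*374 = (3/396)*374 = (3*(1/396))*374 = (1/132)*374 = 17/6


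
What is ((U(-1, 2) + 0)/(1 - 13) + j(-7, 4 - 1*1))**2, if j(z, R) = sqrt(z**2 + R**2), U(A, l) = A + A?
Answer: 2089/36 + sqrt(58)/3 ≈ 60.566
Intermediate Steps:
U(A, l) = 2*A
j(z, R) = sqrt(R**2 + z**2)
((U(-1, 2) + 0)/(1 - 13) + j(-7, 4 - 1*1))**2 = ((2*(-1) + 0)/(1 - 13) + sqrt((4 - 1*1)**2 + (-7)**2))**2 = ((-2 + 0)/(-12) + sqrt((4 - 1)**2 + 49))**2 = (-2*(-1/12) + sqrt(3**2 + 49))**2 = (1/6 + sqrt(9 + 49))**2 = (1/6 + sqrt(58))**2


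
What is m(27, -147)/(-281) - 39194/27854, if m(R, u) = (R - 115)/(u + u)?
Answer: -810106067/575282589 ≈ -1.4082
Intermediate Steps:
m(R, u) = (-115 + R)/(2*u) (m(R, u) = (-115 + R)/((2*u)) = (-115 + R)*(1/(2*u)) = (-115 + R)/(2*u))
m(27, -147)/(-281) - 39194/27854 = ((½)*(-115 + 27)/(-147))/(-281) - 39194/27854 = ((½)*(-1/147)*(-88))*(-1/281) - 39194*1/27854 = (44/147)*(-1/281) - 19597/13927 = -44/41307 - 19597/13927 = -810106067/575282589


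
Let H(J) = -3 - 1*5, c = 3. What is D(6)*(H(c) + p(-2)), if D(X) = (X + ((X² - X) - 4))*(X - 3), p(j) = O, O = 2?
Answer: -576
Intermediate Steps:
p(j) = 2
D(X) = (-4 + X²)*(-3 + X) (D(X) = (X + (-4 + X² - X))*(-3 + X) = (-4 + X²)*(-3 + X))
H(J) = -8 (H(J) = -3 - 5 = -8)
D(6)*(H(c) + p(-2)) = (12 + 6³ - 4*6 - 3*6²)*(-8 + 2) = (12 + 216 - 24 - 3*36)*(-6) = (12 + 216 - 24 - 108)*(-6) = 96*(-6) = -576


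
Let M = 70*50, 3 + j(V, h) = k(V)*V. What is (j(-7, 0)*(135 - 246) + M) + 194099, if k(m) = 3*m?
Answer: 181615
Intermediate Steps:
j(V, h) = -3 + 3*V² (j(V, h) = -3 + (3*V)*V = -3 + 3*V²)
M = 3500
(j(-7, 0)*(135 - 246) + M) + 194099 = ((-3 + 3*(-7)²)*(135 - 246) + 3500) + 194099 = ((-3 + 3*49)*(-111) + 3500) + 194099 = ((-3 + 147)*(-111) + 3500) + 194099 = (144*(-111) + 3500) + 194099 = (-15984 + 3500) + 194099 = -12484 + 194099 = 181615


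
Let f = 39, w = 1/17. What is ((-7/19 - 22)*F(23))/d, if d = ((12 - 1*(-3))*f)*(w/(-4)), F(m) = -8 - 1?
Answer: -5780/247 ≈ -23.401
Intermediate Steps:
F(m) = -9
w = 1/17 ≈ 0.058824
d = -585/68 (d = ((12 - 1*(-3))*39)*((1/17)/(-4)) = ((12 + 3)*39)*((1/17)*(-¼)) = (15*39)*(-1/68) = 585*(-1/68) = -585/68 ≈ -8.6029)
((-7/19 - 22)*F(23))/d = ((-7/19 - 22)*(-9))/(-585/68) = ((-7*1/19 - 22)*(-9))*(-68/585) = ((-7/19 - 22)*(-9))*(-68/585) = -425/19*(-9)*(-68/585) = (3825/19)*(-68/585) = -5780/247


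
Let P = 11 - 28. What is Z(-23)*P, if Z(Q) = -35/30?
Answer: 119/6 ≈ 19.833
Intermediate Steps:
Z(Q) = -7/6 (Z(Q) = -35*1/30 = -7/6)
P = -17
Z(-23)*P = -7/6*(-17) = 119/6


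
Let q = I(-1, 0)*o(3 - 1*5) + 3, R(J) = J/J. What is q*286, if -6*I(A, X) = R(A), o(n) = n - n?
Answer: 858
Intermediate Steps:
o(n) = 0
R(J) = 1
I(A, X) = -⅙ (I(A, X) = -⅙*1 = -⅙)
q = 3 (q = -⅙*0 + 3 = 0 + 3 = 3)
q*286 = 3*286 = 858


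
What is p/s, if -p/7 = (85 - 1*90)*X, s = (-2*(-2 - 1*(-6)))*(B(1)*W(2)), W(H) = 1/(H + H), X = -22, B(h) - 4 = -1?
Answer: 385/3 ≈ 128.33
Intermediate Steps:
B(h) = 3 (B(h) = 4 - 1 = 3)
W(H) = 1/(2*H)
s = -6 (s = (-2*(-2 - 1*(-6)))*(3*((1/2)/2)) = (-2*(-2 + 6))*(3*((1/2)*(1/2))) = (-2*4)*(3*(1/4)) = -8*3/4 = -6)
p = -770 (p = -7*(85 - 1*90)*(-22) = -7*(85 - 90)*(-22) = -(-35)*(-22) = -7*110 = -770)
p/s = -770/(-6) = -770*(-1/6) = 385/3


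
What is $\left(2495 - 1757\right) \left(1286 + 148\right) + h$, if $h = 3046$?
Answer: $1061338$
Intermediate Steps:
$\left(2495 - 1757\right) \left(1286 + 148\right) + h = \left(2495 - 1757\right) \left(1286 + 148\right) + 3046 = 738 \cdot 1434 + 3046 = 1058292 + 3046 = 1061338$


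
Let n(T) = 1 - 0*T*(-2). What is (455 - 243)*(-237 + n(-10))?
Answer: -50032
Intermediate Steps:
n(T) = 1 (n(T) = 1 - 0*(-2) = 1 - 1*0 = 1 + 0 = 1)
(455 - 243)*(-237 + n(-10)) = (455 - 243)*(-237 + 1) = 212*(-236) = -50032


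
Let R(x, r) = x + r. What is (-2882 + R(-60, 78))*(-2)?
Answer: 5728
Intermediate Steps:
R(x, r) = r + x
(-2882 + R(-60, 78))*(-2) = (-2882 + (78 - 60))*(-2) = (-2882 + 18)*(-2) = -2864*(-2) = 5728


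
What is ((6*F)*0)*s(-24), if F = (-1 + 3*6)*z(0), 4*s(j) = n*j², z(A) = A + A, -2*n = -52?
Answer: 0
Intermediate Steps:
n = 26 (n = -½*(-52) = 26)
z(A) = 2*A
s(j) = 13*j²/2 (s(j) = (26*j²)/4 = 13*j²/2)
F = 0 (F = (-1 + 3*6)*(2*0) = (-1 + 18)*0 = 17*0 = 0)
((6*F)*0)*s(-24) = ((6*0)*0)*((13/2)*(-24)²) = (0*0)*((13/2)*576) = 0*3744 = 0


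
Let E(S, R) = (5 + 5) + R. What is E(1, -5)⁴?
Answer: 625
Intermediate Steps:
E(S, R) = 10 + R
E(1, -5)⁴ = (10 - 5)⁴ = 5⁴ = 625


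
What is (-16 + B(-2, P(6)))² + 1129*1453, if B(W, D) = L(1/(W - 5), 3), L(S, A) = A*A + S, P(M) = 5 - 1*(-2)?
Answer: 80383913/49 ≈ 1.6405e+6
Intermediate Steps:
P(M) = 7 (P(M) = 5 + 2 = 7)
L(S, A) = S + A² (L(S, A) = A² + S = S + A²)
B(W, D) = 9 + 1/(-5 + W) (B(W, D) = 1/(W - 5) + 3² = 1/(-5 + W) + 9 = 9 + 1/(-5 + W))
(-16 + B(-2, P(6)))² + 1129*1453 = (-16 + (-44 + 9*(-2))/(-5 - 2))² + 1129*1453 = (-16 + (-44 - 18)/(-7))² + 1640437 = (-16 - ⅐*(-62))² + 1640437 = (-16 + 62/7)² + 1640437 = (-50/7)² + 1640437 = 2500/49 + 1640437 = 80383913/49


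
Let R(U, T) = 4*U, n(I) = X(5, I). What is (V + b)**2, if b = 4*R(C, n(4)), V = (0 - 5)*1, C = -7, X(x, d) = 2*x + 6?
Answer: 13689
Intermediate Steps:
X(x, d) = 6 + 2*x
n(I) = 16 (n(I) = 6 + 2*5 = 6 + 10 = 16)
V = -5 (V = -5*1 = -5)
b = -112 (b = 4*(4*(-7)) = 4*(-28) = -112)
(V + b)**2 = (-5 - 112)**2 = (-117)**2 = 13689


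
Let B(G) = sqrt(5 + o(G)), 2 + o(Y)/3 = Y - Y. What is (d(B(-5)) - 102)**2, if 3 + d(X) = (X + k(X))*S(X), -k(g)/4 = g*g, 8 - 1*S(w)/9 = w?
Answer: 35568 + 13824*I ≈ 35568.0 + 13824.0*I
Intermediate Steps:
S(w) = 72 - 9*w
o(Y) = -6 (o(Y) = -6 + 3*(Y - Y) = -6 + 3*0 = -6 + 0 = -6)
k(g) = -4*g**2 (k(g) = -4*g*g = -4*g**2)
B(G) = I (B(G) = sqrt(5 - 6) = sqrt(-1) = I)
d(X) = -3 + (72 - 9*X)*(X - 4*X**2) (d(X) = -3 + (X - 4*X**2)*(72 - 9*X) = -3 + (72 - 9*X)*(X - 4*X**2))
(d(B(-5)) - 102)**2 = ((-3 - 297*I**2 + 36*I**3 + 72*I) - 102)**2 = ((-3 - 297*(-1) + 36*(-I) + 72*I) - 102)**2 = ((-3 + 297 - 36*I + 72*I) - 102)**2 = ((294 + 36*I) - 102)**2 = (192 + 36*I)**2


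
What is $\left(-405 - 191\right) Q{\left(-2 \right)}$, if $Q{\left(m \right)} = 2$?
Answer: $-1192$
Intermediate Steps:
$\left(-405 - 191\right) Q{\left(-2 \right)} = \left(-405 - 191\right) 2 = \left(-596\right) 2 = -1192$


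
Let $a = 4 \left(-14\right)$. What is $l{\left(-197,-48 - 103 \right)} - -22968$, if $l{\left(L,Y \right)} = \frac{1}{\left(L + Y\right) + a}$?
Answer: $\frac{9279071}{404} \approx 22968.0$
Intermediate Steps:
$a = -56$
$l{\left(L,Y \right)} = \frac{1}{-56 + L + Y}$ ($l{\left(L,Y \right)} = \frac{1}{\left(L + Y\right) - 56} = \frac{1}{-56 + L + Y}$)
$l{\left(-197,-48 - 103 \right)} - -22968 = \frac{1}{-56 - 197 - 151} - -22968 = \frac{1}{-56 - 197 - 151} + 22968 = \frac{1}{-404} + 22968 = - \frac{1}{404} + 22968 = \frac{9279071}{404}$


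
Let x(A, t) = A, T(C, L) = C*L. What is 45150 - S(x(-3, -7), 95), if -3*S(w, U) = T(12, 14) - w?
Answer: 45207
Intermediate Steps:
S(w, U) = -56 + w/3 (S(w, U) = -(12*14 - w)/3 = -(168 - w)/3 = -56 + w/3)
45150 - S(x(-3, -7), 95) = 45150 - (-56 + (⅓)*(-3)) = 45150 - (-56 - 1) = 45150 - 1*(-57) = 45150 + 57 = 45207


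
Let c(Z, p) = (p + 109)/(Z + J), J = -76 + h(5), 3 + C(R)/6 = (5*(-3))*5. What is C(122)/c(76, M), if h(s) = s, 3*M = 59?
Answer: -3510/193 ≈ -18.187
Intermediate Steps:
M = 59/3 (M = (⅓)*59 = 59/3 ≈ 19.667)
C(R) = -468 (C(R) = -18 + 6*((5*(-3))*5) = -18 + 6*(-15*5) = -18 + 6*(-75) = -18 - 450 = -468)
J = -71 (J = -76 + 5 = -71)
c(Z, p) = (109 + p)/(-71 + Z) (c(Z, p) = (p + 109)/(Z - 71) = (109 + p)/(-71 + Z))
C(122)/c(76, M) = -468*(-71 + 76)/(109 + 59/3) = -468/((386/3)/5) = -468/((⅕)*(386/3)) = -468/386/15 = -468*15/386 = -3510/193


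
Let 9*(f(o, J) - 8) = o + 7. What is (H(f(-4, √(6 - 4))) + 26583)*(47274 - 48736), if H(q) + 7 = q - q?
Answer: -38854112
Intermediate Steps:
f(o, J) = 79/9 + o/9 (f(o, J) = 8 + (o + 7)/9 = 8 + (7 + o)/9 = 8 + (7/9 + o/9) = 79/9 + o/9)
H(q) = -7 (H(q) = -7 + (q - q) = -7 + 0 = -7)
(H(f(-4, √(6 - 4))) + 26583)*(47274 - 48736) = (-7 + 26583)*(47274 - 48736) = 26576*(-1462) = -38854112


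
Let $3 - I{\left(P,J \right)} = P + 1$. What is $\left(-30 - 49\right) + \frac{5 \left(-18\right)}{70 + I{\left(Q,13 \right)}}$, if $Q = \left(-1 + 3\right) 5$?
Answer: $- \frac{2494}{31} \approx -80.452$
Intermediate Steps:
$Q = 10$ ($Q = 2 \cdot 5 = 10$)
$I{\left(P,J \right)} = 2 - P$ ($I{\left(P,J \right)} = 3 - \left(P + 1\right) = 3 - \left(1 + P\right) = 2 - P$)
$\left(-30 - 49\right) + \frac{5 \left(-18\right)}{70 + I{\left(Q,13 \right)}} = \left(-30 - 49\right) + \frac{5 \left(-18\right)}{70 + \left(2 - 10\right)} = -79 - \frac{90}{70 + \left(2 - 10\right)} = -79 - \frac{90}{70 - 8} = -79 - \frac{90}{62} = -79 - \frac{45}{31} = - \frac{2494}{31}$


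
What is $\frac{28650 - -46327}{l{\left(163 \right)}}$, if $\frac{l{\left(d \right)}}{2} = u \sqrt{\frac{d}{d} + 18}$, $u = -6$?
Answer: $- \frac{74977 \sqrt{19}}{228} \approx -1433.4$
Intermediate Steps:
$l{\left(d \right)} = - 12 \sqrt{19}$ ($l{\left(d \right)} = 2 \left(- 6 \sqrt{\frac{d}{d} + 18}\right) = 2 \left(- 6 \sqrt{1 + 18}\right) = 2 \left(- 6 \sqrt{19}\right) = - 12 \sqrt{19}$)
$\frac{28650 - -46327}{l{\left(163 \right)}} = \frac{28650 - -46327}{\left(-12\right) \sqrt{19}} = \left(28650 + 46327\right) \left(- \frac{\sqrt{19}}{228}\right) = 74977 \left(- \frac{\sqrt{19}}{228}\right) = - \frac{74977 \sqrt{19}}{228}$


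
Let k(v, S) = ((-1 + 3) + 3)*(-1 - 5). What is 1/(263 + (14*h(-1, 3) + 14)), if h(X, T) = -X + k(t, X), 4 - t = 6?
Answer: -1/129 ≈ -0.0077519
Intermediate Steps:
t = -2 (t = 4 - 1*6 = 4 - 6 = -2)
k(v, S) = -30 (k(v, S) = (2 + 3)*(-6) = 5*(-6) = -30)
h(X, T) = -30 - X (h(X, T) = -X - 30 = -30 - X)
1/(263 + (14*h(-1, 3) + 14)) = 1/(263 + (14*(-30 - 1*(-1)) + 14)) = 1/(263 + (14*(-30 + 1) + 14)) = 1/(263 + (14*(-29) + 14)) = 1/(263 + (-406 + 14)) = 1/(263 - 392) = 1/(-129) = -1/129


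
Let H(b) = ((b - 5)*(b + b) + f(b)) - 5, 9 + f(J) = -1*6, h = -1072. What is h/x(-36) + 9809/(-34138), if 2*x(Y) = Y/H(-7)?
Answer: 2708010983/307242 ≈ 8813.9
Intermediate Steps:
f(J) = -15 (f(J) = -9 - 1*6 = -9 - 6 = -15)
H(b) = -20 + 2*b*(-5 + b) (H(b) = ((b - 5)*(b + b) - 15) - 5 = ((-5 + b)*(2*b) - 15) - 5 = (2*b*(-5 + b) - 15) - 5 = (-15 + 2*b*(-5 + b)) - 5 = -20 + 2*b*(-5 + b))
x(Y) = Y/296 (x(Y) = (Y/(-20 - 10*(-7) + 2*(-7)²))/2 = (Y/(-20 + 70 + 2*49))/2 = (Y/(-20 + 70 + 98))/2 = (Y/148)/2 = Y/296)
h/x(-36) + 9809/(-34138) = -1072/((1/296)*(-36)) + 9809/(-34138) = -1072/(-9/74) + 9809*(-1/34138) = -1072*(-74/9) - 9809/34138 = 79328/9 - 9809/34138 = 2708010983/307242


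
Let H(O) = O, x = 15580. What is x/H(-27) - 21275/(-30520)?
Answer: -94985435/164808 ≈ -576.34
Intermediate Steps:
x/H(-27) - 21275/(-30520) = 15580/(-27) - 21275/(-30520) = 15580*(-1/27) - 21275*(-1/30520) = -15580/27 + 4255/6104 = -94985435/164808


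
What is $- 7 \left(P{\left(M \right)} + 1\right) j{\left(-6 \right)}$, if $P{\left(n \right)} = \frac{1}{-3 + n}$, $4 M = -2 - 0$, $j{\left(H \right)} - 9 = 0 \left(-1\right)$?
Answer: $-45$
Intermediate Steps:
$j{\left(H \right)} = 9$ ($j{\left(H \right)} = 9 + 0 \left(-1\right) = 9 + 0 = 9$)
$M = - \frac{1}{2}$ ($M = \frac{-2 - 0}{4} = \frac{-2 + 0}{4} = \frac{1}{4} \left(-2\right) = - \frac{1}{2} \approx -0.5$)
$- 7 \left(P{\left(M \right)} + 1\right) j{\left(-6 \right)} = - 7 \left(\frac{1}{-3 - \frac{1}{2}} + 1\right) 9 = - 7 \left(\frac{1}{- \frac{7}{2}} + 1\right) 9 = - 7 \left(- \frac{2}{7} + 1\right) 9 = \left(-7\right) \frac{5}{7} \cdot 9 = \left(-5\right) 9 = -45$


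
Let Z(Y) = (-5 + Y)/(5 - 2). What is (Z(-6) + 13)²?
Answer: 784/9 ≈ 87.111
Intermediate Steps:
Z(Y) = -5/3 + Y/3 (Z(Y) = (-5 + Y)/3 = (-5 + Y)*(⅓) = -5/3 + Y/3)
(Z(-6) + 13)² = ((-5/3 + (⅓)*(-6)) + 13)² = ((-5/3 - 2) + 13)² = (-11/3 + 13)² = (28/3)² = 784/9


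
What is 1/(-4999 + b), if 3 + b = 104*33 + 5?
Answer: -1/1565 ≈ -0.00063898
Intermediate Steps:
b = 3434 (b = -3 + (104*33 + 5) = -3 + (3432 + 5) = -3 + 3437 = 3434)
1/(-4999 + b) = 1/(-4999 + 3434) = 1/(-1565) = -1/1565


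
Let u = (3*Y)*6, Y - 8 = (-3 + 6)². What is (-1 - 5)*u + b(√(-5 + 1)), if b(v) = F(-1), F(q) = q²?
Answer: -1835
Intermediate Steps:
Y = 17 (Y = 8 + (-3 + 6)² = 8 + 3² = 8 + 9 = 17)
u = 306 (u = (3*17)*6 = 51*6 = 306)
b(v) = 1 (b(v) = (-1)² = 1)
(-1 - 5)*u + b(√(-5 + 1)) = (-1 - 5)*306 + 1 = -6*306 + 1 = -1836 + 1 = -1835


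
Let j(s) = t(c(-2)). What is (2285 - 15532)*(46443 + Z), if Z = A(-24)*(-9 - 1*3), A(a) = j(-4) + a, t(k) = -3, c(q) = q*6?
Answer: -619522449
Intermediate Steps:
c(q) = 6*q
j(s) = -3
A(a) = -3 + a
Z = 324 (Z = (-3 - 24)*(-9 - 1*3) = -27*(-9 - 3) = -27*(-12) = 324)
(2285 - 15532)*(46443 + Z) = (2285 - 15532)*(46443 + 324) = -13247*46767 = -619522449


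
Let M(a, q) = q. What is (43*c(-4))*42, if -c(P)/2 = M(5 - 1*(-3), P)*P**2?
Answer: 231168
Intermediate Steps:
c(P) = -2*P**3 (c(P) = -2*P*P**2 = -2*P**3)
(43*c(-4))*42 = (43*(-2*(-4)**3))*42 = (43*(-2*(-64)))*42 = (43*128)*42 = 5504*42 = 231168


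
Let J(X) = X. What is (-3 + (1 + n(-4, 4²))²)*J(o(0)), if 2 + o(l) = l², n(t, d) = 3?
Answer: -26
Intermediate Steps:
o(l) = -2 + l²
(-3 + (1 + n(-4, 4²))²)*J(o(0)) = (-3 + (1 + 3)²)*(-2 + 0²) = (-3 + 4²)*(-2 + 0) = (-3 + 16)*(-2) = 13*(-2) = -26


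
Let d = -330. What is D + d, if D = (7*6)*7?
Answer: -36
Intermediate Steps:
D = 294 (D = 42*7 = 294)
D + d = 294 - 330 = -36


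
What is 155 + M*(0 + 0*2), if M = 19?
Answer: 155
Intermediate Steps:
155 + M*(0 + 0*2) = 155 + 19*(0 + 0*2) = 155 + 19*(0 + 0) = 155 + 19*0 = 155 + 0 = 155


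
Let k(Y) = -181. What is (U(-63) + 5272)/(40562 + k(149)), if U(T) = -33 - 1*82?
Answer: 5157/40381 ≈ 0.12771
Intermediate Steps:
U(T) = -115 (U(T) = -33 - 82 = -115)
(U(-63) + 5272)/(40562 + k(149)) = (-115 + 5272)/(40562 - 181) = 5157/40381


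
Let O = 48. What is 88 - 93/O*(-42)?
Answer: 1355/8 ≈ 169.38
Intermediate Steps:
88 - 93/O*(-42) = 88 - 93/48*(-42) = 88 - 93*1/48*(-42) = 88 - 31/16*(-42) = 88 + 651/8 = 1355/8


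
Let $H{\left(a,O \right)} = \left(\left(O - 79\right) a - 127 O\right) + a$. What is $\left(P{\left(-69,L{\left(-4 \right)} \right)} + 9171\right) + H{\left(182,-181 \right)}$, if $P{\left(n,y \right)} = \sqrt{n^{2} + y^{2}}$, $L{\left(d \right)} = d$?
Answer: $-14980 + \sqrt{4777} \approx -14911.0$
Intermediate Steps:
$H{\left(a,O \right)} = a - 127 O + a \left(-79 + O\right)$ ($H{\left(a,O \right)} = \left(\left(O - 79\right) a - 127 O\right) + a = \left(\left(-79 + O\right) a - 127 O\right) + a = \left(a \left(-79 + O\right) - 127 O\right) + a = \left(- 127 O + a \left(-79 + O\right)\right) + a = a - 127 O + a \left(-79 + O\right)$)
$\left(P{\left(-69,L{\left(-4 \right)} \right)} + 9171\right) + H{\left(182,-181 \right)} = \left(\sqrt{\left(-69\right)^{2} + \left(-4\right)^{2}} + 9171\right) - 24151 = \left(\sqrt{4761 + 16} + 9171\right) - 24151 = \left(\sqrt{4777} + 9171\right) - 24151 = \left(9171 + \sqrt{4777}\right) - 24151 = -14980 + \sqrt{4777}$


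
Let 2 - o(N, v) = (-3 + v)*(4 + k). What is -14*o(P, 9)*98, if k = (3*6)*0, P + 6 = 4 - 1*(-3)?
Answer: 30184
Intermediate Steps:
P = 1 (P = -6 + (4 - 1*(-3)) = -6 + (4 + 3) = -6 + 7 = 1)
k = 0 (k = 18*0 = 0)
o(N, v) = 14 - 4*v (o(N, v) = 2 - (-3 + v)*(4 + 0) = 2 - (-3 + v)*4 = 2 - (-12 + 4*v) = 2 + (12 - 4*v) = 14 - 4*v)
-14*o(P, 9)*98 = -14*(14 - 4*9)*98 = -14*(14 - 36)*98 = -14*(-22)*98 = 308*98 = 30184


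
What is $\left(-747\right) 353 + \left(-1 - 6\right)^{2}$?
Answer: $-263642$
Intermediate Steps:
$\left(-747\right) 353 + \left(-1 - 6\right)^{2} = -263691 + \left(-7\right)^{2} = -263691 + 49 = -263642$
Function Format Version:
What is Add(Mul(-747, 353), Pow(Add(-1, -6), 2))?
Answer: -263642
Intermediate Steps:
Add(Mul(-747, 353), Pow(Add(-1, -6), 2)) = Add(-263691, Pow(-7, 2)) = Add(-263691, 49) = -263642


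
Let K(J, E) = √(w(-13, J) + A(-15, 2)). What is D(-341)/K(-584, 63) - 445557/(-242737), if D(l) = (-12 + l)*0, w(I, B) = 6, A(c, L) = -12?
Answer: 445557/242737 ≈ 1.8356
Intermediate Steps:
D(l) = 0
K(J, E) = I*√6 (K(J, E) = √(6 - 12) = √(-6) = I*√6)
D(-341)/K(-584, 63) - 445557/(-242737) = 0/((I*√6)) - 445557/(-242737) = 0*(-I*√6/6) - 445557*(-1/242737) = 0 + 445557/242737 = 445557/242737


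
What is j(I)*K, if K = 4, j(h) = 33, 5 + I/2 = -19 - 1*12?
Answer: 132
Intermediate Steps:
I = -72 (I = -10 + 2*(-19 - 1*12) = -10 + 2*(-19 - 12) = -10 + 2*(-31) = -10 - 62 = -72)
j(I)*K = 33*4 = 132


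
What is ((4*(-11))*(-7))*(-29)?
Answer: -8932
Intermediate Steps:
((4*(-11))*(-7))*(-29) = -44*(-7)*(-29) = 308*(-29) = -8932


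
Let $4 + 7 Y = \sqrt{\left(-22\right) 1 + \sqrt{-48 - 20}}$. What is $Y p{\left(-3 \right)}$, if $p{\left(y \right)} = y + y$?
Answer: $\frac{24}{7} - \frac{6 \sqrt{-22 + 2 i \sqrt{17}}}{7} \approx 2.6876 - 4.0881 i$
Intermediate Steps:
$p{\left(y \right)} = 2 y$
$Y = - \frac{4}{7} + \frac{\sqrt{-22 + 2 i \sqrt{17}}}{7}$ ($Y = - \frac{4}{7} + \frac{\sqrt{\left(-22\right) 1 + \sqrt{-48 - 20}}}{7} = - \frac{4}{7} + \frac{\sqrt{-22 + \sqrt{-68}}}{7} = - \frac{4}{7} + \frac{\sqrt{-22 + 2 i \sqrt{17}}}{7} \approx -0.44793 + 0.68134 i$)
$Y p{\left(-3 \right)} = \left(- \frac{4}{7} + \frac{\sqrt{-22 + 2 i \sqrt{17}}}{7}\right) 2 \left(-3\right) = \left(- \frac{4}{7} + \frac{\sqrt{-22 + 2 i \sqrt{17}}}{7}\right) \left(-6\right) = \frac{24}{7} - \frac{6 \sqrt{-22 + 2 i \sqrt{17}}}{7}$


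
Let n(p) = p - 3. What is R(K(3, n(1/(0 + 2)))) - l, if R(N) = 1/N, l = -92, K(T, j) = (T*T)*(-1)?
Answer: 827/9 ≈ 91.889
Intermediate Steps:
n(p) = -3 + p
K(T, j) = -T² (K(T, j) = T²*(-1) = -T²)
R(K(3, n(1/(0 + 2)))) - l = 1/(-1*3²) - 1*(-92) = 1/(-1*9) + 92 = 1/(-9) + 92 = -⅑ + 92 = 827/9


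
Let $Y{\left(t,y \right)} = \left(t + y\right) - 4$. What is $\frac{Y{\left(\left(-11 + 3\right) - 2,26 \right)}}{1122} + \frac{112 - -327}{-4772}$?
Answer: $- \frac{72549}{892364} \approx -0.0813$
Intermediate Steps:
$Y{\left(t,y \right)} = -4 + t + y$
$\frac{Y{\left(\left(-11 + 3\right) - 2,26 \right)}}{1122} + \frac{112 - -327}{-4772} = \frac{-4 + \left(\left(-11 + 3\right) - 2\right) + 26}{1122} + \frac{112 - -327}{-4772} = \left(-4 - 10 + 26\right) \frac{1}{1122} + \left(112 + 327\right) \left(- \frac{1}{4772}\right) = \left(-4 - 10 + 26\right) \frac{1}{1122} + 439 \left(- \frac{1}{4772}\right) = 12 \cdot \frac{1}{1122} - \frac{439}{4772} = \frac{2}{187} - \frac{439}{4772} = - \frac{72549}{892364}$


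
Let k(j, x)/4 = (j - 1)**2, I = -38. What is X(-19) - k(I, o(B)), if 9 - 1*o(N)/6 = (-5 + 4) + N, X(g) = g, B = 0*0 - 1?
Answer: -6103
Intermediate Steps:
B = -1 (B = 0 - 1 = -1)
o(N) = 60 - 6*N (o(N) = 54 - 6*((-5 + 4) + N) = 54 - 6*(-1 + N) = 54 + (6 - 6*N) = 60 - 6*N)
k(j, x) = 4*(-1 + j)**2 (k(j, x) = 4*(j - 1)**2 = 4*(-1 + j)**2)
X(-19) - k(I, o(B)) = -19 - 4*(-1 - 38)**2 = -19 - 4*(-39)**2 = -19 - 4*1521 = -19 - 1*6084 = -19 - 6084 = -6103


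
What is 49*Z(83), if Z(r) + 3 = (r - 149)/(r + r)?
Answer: -13818/83 ≈ -166.48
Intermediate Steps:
Z(r) = -3 + (-149 + r)/(2*r) (Z(r) = -3 + (r - 149)/(r + r) = -3 + (-149 + r)/((2*r)) = -3 + (-149 + r)*(1/(2*r)) = -3 + (-149 + r)/(2*r))
49*Z(83) = 49*((½)*(-149 - 5*83)/83) = 49*((½)*(1/83)*(-149 - 415)) = 49*((½)*(1/83)*(-564)) = 49*(-282/83) = -13818/83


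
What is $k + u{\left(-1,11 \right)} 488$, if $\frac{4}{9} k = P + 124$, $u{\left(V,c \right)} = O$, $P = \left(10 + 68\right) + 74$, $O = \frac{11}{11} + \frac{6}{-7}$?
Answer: $\frac{4835}{7} \approx 690.71$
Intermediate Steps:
$O = \frac{1}{7}$ ($O = 11 \cdot \frac{1}{11} + 6 \left(- \frac{1}{7}\right) = 1 - \frac{6}{7} = \frac{1}{7} \approx 0.14286$)
$P = 152$ ($P = 78 + 74 = 152$)
$u{\left(V,c \right)} = \frac{1}{7}$
$k = 621$ ($k = \frac{9 \left(152 + 124\right)}{4} = \frac{9}{4} \cdot 276 = 621$)
$k + u{\left(-1,11 \right)} 488 = 621 + \frac{1}{7} \cdot 488 = 621 + \frac{488}{7} = \frac{4835}{7}$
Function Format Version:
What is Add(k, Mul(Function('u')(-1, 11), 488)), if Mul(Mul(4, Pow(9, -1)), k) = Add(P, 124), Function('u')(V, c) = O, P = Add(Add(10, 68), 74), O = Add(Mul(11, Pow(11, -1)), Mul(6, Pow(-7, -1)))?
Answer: Rational(4835, 7) ≈ 690.71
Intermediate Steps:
O = Rational(1, 7) (O = Add(Mul(11, Rational(1, 11)), Mul(6, Rational(-1, 7))) = Add(1, Rational(-6, 7)) = Rational(1, 7) ≈ 0.14286)
P = 152 (P = Add(78, 74) = 152)
Function('u')(V, c) = Rational(1, 7)
k = 621 (k = Mul(Rational(9, 4), Add(152, 124)) = Mul(Rational(9, 4), 276) = 621)
Add(k, Mul(Function('u')(-1, 11), 488)) = Add(621, Mul(Rational(1, 7), 488)) = Add(621, Rational(488, 7)) = Rational(4835, 7)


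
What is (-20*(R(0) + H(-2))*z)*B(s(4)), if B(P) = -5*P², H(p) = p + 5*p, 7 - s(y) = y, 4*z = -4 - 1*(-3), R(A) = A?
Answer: 2700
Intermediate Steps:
z = -¼ (z = (-4 - 1*(-3))/4 = (-4 + 3)/4 = (¼)*(-1) = -¼ ≈ -0.25000)
s(y) = 7 - y
H(p) = 6*p
(-20*(R(0) + H(-2))*z)*B(s(4)) = (-20*(0 + 6*(-2))*(-1)/4)*(-5*(7 - 1*4)²) = (-20*(0 - 12)*(-1)/4)*(-5*(7 - 4)²) = (-(-240)*(-1)/4)*(-5*3²) = (-20*3)*(-5*9) = -60*(-45) = 2700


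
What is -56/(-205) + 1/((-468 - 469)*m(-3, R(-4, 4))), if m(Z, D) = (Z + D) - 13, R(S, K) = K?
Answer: 629869/2305020 ≈ 0.27326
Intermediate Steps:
m(Z, D) = -13 + D + Z (m(Z, D) = (D + Z) - 13 = -13 + D + Z)
-56/(-205) + 1/((-468 - 469)*m(-3, R(-4, 4))) = -56/(-205) + 1/((-468 - 469)*(-13 + 4 - 3)) = -56*(-1/205) + 1/(-937*(-12)) = 56/205 - 1/937*(-1/12) = 56/205 + 1/11244 = 629869/2305020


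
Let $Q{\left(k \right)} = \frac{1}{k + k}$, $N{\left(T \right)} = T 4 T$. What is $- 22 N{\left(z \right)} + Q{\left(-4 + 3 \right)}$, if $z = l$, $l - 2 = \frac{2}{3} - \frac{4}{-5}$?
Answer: $- \frac{476129}{450} \approx -1058.1$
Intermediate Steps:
$l = \frac{52}{15}$ ($l = 2 + \left(\frac{2}{3} - \frac{4}{-5}\right) = 2 + \left(2 \cdot \frac{1}{3} - - \frac{4}{5}\right) = 2 + \left(\frac{2}{3} + \frac{4}{5}\right) = 2 + \frac{22}{15} = \frac{52}{15} \approx 3.4667$)
$z = \frac{52}{15} \approx 3.4667$
$N{\left(T \right)} = 4 T^{2}$ ($N{\left(T \right)} = 4 T T = 4 T^{2}$)
$Q{\left(k \right)} = \frac{1}{2 k}$
$- 22 N{\left(z \right)} + Q{\left(-4 + 3 \right)} = - 22 \cdot 4 \left(\frac{52}{15}\right)^{2} + \frac{1}{2 \left(-4 + 3\right)} = - 22 \cdot 4 \cdot \frac{2704}{225} + \frac{1}{2 \left(-1\right)} = \left(-22\right) \frac{10816}{225} + \frac{1}{2} \left(-1\right) = - \frac{237952}{225} - \frac{1}{2} = - \frac{476129}{450}$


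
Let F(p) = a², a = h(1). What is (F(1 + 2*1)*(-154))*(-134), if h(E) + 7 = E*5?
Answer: 82544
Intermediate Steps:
h(E) = -7 + 5*E (h(E) = -7 + E*5 = -7 + 5*E)
a = -2 (a = -7 + 5*1 = -7 + 5 = -2)
F(p) = 4 (F(p) = (-2)² = 4)
(F(1 + 2*1)*(-154))*(-134) = (4*(-154))*(-134) = -616*(-134) = 82544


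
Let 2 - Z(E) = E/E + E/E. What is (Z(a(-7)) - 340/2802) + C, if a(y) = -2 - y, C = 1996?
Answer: 2796226/1401 ≈ 1995.9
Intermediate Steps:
Z(E) = 0 (Z(E) = 2 - (E/E + E/E) = 2 - (1 + 1) = 2 - 1*2 = 2 - 2 = 0)
(Z(a(-7)) - 340/2802) + C = (0 - 340/2802) + 1996 = (0 - 340*1/2802) + 1996 = (0 - 170/1401) + 1996 = -170/1401 + 1996 = 2796226/1401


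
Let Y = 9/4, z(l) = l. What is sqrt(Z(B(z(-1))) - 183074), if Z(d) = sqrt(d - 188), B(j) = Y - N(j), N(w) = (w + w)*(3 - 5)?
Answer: sqrt(-732296 + 2*I*sqrt(759))/2 ≈ 0.016097 + 427.87*I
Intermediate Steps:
N(w) = -4*w (N(w) = (2*w)*(-2) = -4*w)
Y = 9/4 (Y = 9*(1/4) = 9/4 ≈ 2.2500)
B(j) = 9/4 + 4*j (B(j) = 9/4 - (-4)*j = 9/4 + 4*j)
Z(d) = sqrt(-188 + d)
sqrt(Z(B(z(-1))) - 183074) = sqrt(sqrt(-188 + (9/4 + 4*(-1))) - 183074) = sqrt(sqrt(-188 + (9/4 - 4)) - 183074) = sqrt(sqrt(-188 - 7/4) - 183074) = sqrt(sqrt(-759/4) - 183074) = sqrt(I*sqrt(759)/2 - 183074) = sqrt(-183074 + I*sqrt(759)/2)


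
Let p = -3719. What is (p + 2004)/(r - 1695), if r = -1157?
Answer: 1715/2852 ≈ 0.60133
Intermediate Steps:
(p + 2004)/(r - 1695) = (-3719 + 2004)/(-1157 - 1695) = -1715/(-2852) = -1715*(-1/2852) = 1715/2852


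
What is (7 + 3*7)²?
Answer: 784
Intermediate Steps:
(7 + 3*7)² = (7 + 21)² = 28² = 784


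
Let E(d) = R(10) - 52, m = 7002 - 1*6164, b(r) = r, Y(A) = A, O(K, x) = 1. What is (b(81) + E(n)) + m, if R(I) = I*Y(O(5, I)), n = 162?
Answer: 877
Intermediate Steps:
m = 838 (m = 7002 - 6164 = 838)
R(I) = I (R(I) = I*1 = I)
E(d) = -42 (E(d) = 10 - 52 = -42)
(b(81) + E(n)) + m = (81 - 42) + 838 = 39 + 838 = 877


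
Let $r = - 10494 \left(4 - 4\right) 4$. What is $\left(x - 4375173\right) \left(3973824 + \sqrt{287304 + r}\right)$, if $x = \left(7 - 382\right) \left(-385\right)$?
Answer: $-16812446631552 - 8461596 \sqrt{71826} \approx -1.6815 \cdot 10^{13}$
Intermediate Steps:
$r = 0$ ($r = - 10494 \cdot 0 \cdot 4 = \left(-10494\right) 0 = 0$)
$x = 144375$ ($x = \left(-375\right) \left(-385\right) = 144375$)
$\left(x - 4375173\right) \left(3973824 + \sqrt{287304 + r}\right) = \left(144375 - 4375173\right) \left(3973824 + \sqrt{287304 + 0}\right) = - 4230798 \left(3973824 + \sqrt{287304}\right) = - 4230798 \left(3973824 + 2 \sqrt{71826}\right) = -16812446631552 - 8461596 \sqrt{71826}$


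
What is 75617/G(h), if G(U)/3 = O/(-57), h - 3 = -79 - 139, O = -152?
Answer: 75617/8 ≈ 9452.1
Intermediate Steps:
h = -215 (h = 3 + (-79 - 139) = 3 - 218 = -215)
G(U) = 8 (G(U) = 3*(-152/(-57)) = 3*(-152*(-1/57)) = 3*(8/3) = 8)
75617/G(h) = 75617/8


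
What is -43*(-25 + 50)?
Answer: -1075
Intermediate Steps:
-43*(-25 + 50) = -43*25 = -1075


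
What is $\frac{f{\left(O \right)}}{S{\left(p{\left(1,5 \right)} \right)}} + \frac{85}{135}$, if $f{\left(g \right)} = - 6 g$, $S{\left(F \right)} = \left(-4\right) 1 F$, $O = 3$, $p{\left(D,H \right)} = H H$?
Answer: $\frac{1093}{1350} \approx 0.80963$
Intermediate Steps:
$p{\left(D,H \right)} = H^{2}$
$S{\left(F \right)} = - 4 F$
$\frac{f{\left(O \right)}}{S{\left(p{\left(1,5 \right)} \right)}} + \frac{85}{135} = \frac{\left(-6\right) 3}{\left(-4\right) 5^{2}} + \frac{85}{135} = - \frac{18}{\left(-4\right) 25} + 85 \cdot \frac{1}{135} = - \frac{18}{-100} + \frac{17}{27} = \left(-18\right) \left(- \frac{1}{100}\right) + \frac{17}{27} = \frac{9}{50} + \frac{17}{27} = \frac{1093}{1350}$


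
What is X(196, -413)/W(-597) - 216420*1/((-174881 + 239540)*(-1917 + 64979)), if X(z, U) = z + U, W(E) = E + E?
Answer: 147427450951/811427645742 ≈ 0.18169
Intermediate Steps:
W(E) = 2*E
X(z, U) = U + z
X(196, -413)/W(-597) - 216420*1/((-174881 + 239540)*(-1917 + 64979)) = (-413 + 196)/((2*(-597))) - 216420*1/((-174881 + 239540)*(-1917 + 64979)) = -217/(-1194) - 216420/(63062*64659) = -217*(-1/1194) - 216420/4077525858 = 217/1194 - 216420*1/4077525858 = 217/1194 - 36070/679587643 = 147427450951/811427645742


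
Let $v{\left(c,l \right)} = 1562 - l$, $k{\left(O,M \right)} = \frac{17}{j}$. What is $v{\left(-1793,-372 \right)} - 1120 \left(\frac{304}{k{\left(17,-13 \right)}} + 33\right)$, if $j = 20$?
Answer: $- \frac{7405042}{17} \approx -4.3559 \cdot 10^{5}$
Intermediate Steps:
$k{\left(O,M \right)} = \frac{17}{20}$
$v{\left(-1793,-372 \right)} - 1120 \left(\frac{304}{k{\left(17,-13 \right)}} + 33\right) = \left(1562 - -372\right) - 1120 \left(\frac{304}{\frac{17}{20}} + 33\right) = \left(1562 + 372\right) - 1120 \left(304 \cdot \frac{20}{17} + 33\right) = 1934 - 1120 \left(\frac{6080}{17} + 33\right) = 1934 - \frac{7437920}{17} = - \frac{7405042}{17}$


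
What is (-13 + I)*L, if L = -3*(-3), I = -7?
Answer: -180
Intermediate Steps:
L = 9
(-13 + I)*L = (-13 - 7)*9 = -20*9 = -180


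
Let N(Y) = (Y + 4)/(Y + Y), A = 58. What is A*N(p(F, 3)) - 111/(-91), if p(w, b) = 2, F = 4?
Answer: 8028/91 ≈ 88.220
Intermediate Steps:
N(Y) = (4 + Y)/(2*Y) (N(Y) = (4 + Y)/((2*Y)) = (4 + Y)*(1/(2*Y)) = (4 + Y)/(2*Y))
A*N(p(F, 3)) - 111/(-91) = 58*((½)*(4 + 2)/2) - 111/(-91) = 58*((½)*(½)*6) - 111*(-1/91) = 58*(3/2) + 111/91 = 87 + 111/91 = 8028/91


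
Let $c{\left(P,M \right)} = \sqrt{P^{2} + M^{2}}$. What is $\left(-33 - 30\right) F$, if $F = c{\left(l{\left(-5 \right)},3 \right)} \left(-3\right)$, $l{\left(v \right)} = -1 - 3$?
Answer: $945$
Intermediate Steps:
$l{\left(v \right)} = -4$ ($l{\left(v \right)} = -1 - 3 = -4$)
$c{\left(P,M \right)} = \sqrt{M^{2} + P^{2}}$
$F = -15$ ($F = \sqrt{3^{2} + \left(-4\right)^{2}} \left(-3\right) = \sqrt{9 + 16} \left(-3\right) = \sqrt{25} \left(-3\right) = 5 \left(-3\right) = -15$)
$\left(-33 - 30\right) F = \left(-33 - 30\right) \left(-15\right) = \left(-63\right) \left(-15\right) = 945$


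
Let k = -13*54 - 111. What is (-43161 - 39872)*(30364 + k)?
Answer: -2453708183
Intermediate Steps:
k = -813 (k = -702 - 111 = -813)
(-43161 - 39872)*(30364 + k) = (-43161 - 39872)*(30364 - 813) = -83033*29551 = -2453708183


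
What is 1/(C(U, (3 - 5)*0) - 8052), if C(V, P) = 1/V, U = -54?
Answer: -54/434809 ≈ -0.00012419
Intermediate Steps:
1/(C(U, (3 - 5)*0) - 8052) = 1/(1/(-54) - 8052) = 1/(-1/54 - 8052) = 1/(-434809/54) = -54/434809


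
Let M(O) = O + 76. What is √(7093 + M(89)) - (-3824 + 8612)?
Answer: -4788 + √7258 ≈ -4702.8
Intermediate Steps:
M(O) = 76 + O
√(7093 + M(89)) - (-3824 + 8612) = √(7093 + (76 + 89)) - (-3824 + 8612) = √(7093 + 165) - 1*4788 = √7258 - 4788 = -4788 + √7258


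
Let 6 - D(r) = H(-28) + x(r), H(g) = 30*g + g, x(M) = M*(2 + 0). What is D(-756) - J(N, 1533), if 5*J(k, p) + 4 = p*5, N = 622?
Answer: 4269/5 ≈ 853.80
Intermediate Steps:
J(k, p) = -4/5 + p (J(k, p) = -4/5 + (p*5)/5 = -4/5 + (5*p)/5 = -4/5 + p)
x(M) = 2*M (x(M) = M*2 = 2*M)
H(g) = 31*g
D(r) = 874 - 2*r (D(r) = 6 - (31*(-28) + 2*r) = 6 - (-868 + 2*r) = 6 + (868 - 2*r) = 874 - 2*r)
D(-756) - J(N, 1533) = (874 - 2*(-756)) - (-4/5 + 1533) = (874 + 1512) - 1*7661/5 = 2386 - 7661/5 = 4269/5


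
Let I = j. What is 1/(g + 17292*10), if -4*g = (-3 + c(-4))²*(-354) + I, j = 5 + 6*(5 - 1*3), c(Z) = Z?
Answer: 4/709009 ≈ 5.6417e-6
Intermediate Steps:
j = 17 (j = 5 + 6*(5 - 3) = 5 + 6*2 = 5 + 12 = 17)
I = 17
g = 17329/4 (g = -((-3 - 4)²*(-354) + 17)/4 = -((-7)²*(-354) + 17)/4 = -(49*(-354) + 17)/4 = -(-17346 + 17)/4 = -¼*(-17329) = 17329/4 ≈ 4332.3)
1/(g + 17292*10) = 1/(17329/4 + 17292*10) = 1/(17329/4 + 172920) = 1/(709009/4) = 4/709009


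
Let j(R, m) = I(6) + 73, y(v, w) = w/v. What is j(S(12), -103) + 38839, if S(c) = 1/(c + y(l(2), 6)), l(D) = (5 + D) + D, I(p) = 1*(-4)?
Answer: 38908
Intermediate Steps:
I(p) = -4
l(D) = 5 + 2*D
S(c) = 1/(2/3 + c) (S(c) = 1/(c + 6/(5 + 2*2)) = 1/(c + 6/(5 + 4)) = 1/(c + 6/9) = 1/(c + 6*(1/9)) = 1/(c + 2/3) = 1/(2/3 + c))
j(R, m) = 69 (j(R, m) = -4 + 73 = 69)
j(S(12), -103) + 38839 = 69 + 38839 = 38908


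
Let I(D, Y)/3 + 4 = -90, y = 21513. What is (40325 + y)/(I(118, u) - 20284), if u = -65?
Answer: -4417/1469 ≈ -3.0068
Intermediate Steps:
I(D, Y) = -282 (I(D, Y) = -12 + 3*(-90) = -12 - 270 = -282)
(40325 + y)/(I(118, u) - 20284) = (40325 + 21513)/(-282 - 20284) = 61838/(-20566) = 61838*(-1/20566) = -4417/1469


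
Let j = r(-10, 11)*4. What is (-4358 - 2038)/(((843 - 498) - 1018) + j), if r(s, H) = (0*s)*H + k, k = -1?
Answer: 6396/677 ≈ 9.4476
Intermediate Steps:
r(s, H) = -1 (r(s, H) = (0*s)*H - 1 = 0*H - 1 = 0 - 1 = -1)
j = -4 (j = -1*4 = -4)
(-4358 - 2038)/(((843 - 498) - 1018) + j) = (-4358 - 2038)/(((843 - 498) - 1018) - 4) = -6396/((345 - 1018) - 4) = -6396/(-673 - 4) = -6396/(-677) = -6396*(-1/677) = 6396/677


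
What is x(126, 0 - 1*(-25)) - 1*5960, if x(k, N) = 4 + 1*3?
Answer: -5953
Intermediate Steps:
x(k, N) = 7 (x(k, N) = 4 + 3 = 7)
x(126, 0 - 1*(-25)) - 1*5960 = 7 - 1*5960 = 7 - 5960 = -5953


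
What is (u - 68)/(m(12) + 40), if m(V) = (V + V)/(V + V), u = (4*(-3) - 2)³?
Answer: -2812/41 ≈ -68.585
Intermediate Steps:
u = -2744 (u = (-12 - 2)³ = (-14)³ = -2744)
m(V) = 1 (m(V) = (2*V)/((2*V)) = (2*V)*(1/(2*V)) = 1)
(u - 68)/(m(12) + 40) = (-2744 - 68)/(1 + 40) = -2812/41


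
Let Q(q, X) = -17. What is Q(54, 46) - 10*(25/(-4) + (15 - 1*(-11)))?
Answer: -429/2 ≈ -214.50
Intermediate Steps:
Q(54, 46) - 10*(25/(-4) + (15 - 1*(-11))) = -17 - 10*(25/(-4) + (15 - 1*(-11))) = -17 - 10*(25*(-¼) + (15 + 11)) = -17 - 10*(-25/4 + 26) = -17 - 10*79/4 = -17 - 395/2 = -429/2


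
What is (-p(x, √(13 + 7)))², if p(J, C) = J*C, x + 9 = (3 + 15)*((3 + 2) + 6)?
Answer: 714420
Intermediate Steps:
x = 189 (x = -9 + (3 + 15)*((3 + 2) + 6) = -9 + 18*(5 + 6) = -9 + 18*11 = -9 + 198 = 189)
p(J, C) = C*J
(-p(x, √(13 + 7)))² = (-√(13 + 7)*189)² = (-√20*189)² = (-2*√5*189)² = (-378*√5)² = 714420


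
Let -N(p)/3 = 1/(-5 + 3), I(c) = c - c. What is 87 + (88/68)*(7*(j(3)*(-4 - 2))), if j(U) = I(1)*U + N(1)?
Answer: 93/17 ≈ 5.4706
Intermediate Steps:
I(c) = 0
N(p) = 3/2 (N(p) = -3/(-5 + 3) = -3/(-2) = -3*(-1/2) = 3/2)
j(U) = 3/2 (j(U) = 0*U + 3/2 = 0 + 3/2 = 3/2)
87 + (88/68)*(7*(j(3)*(-4 - 2))) = 87 + (88/68)*(7*(3*(-4 - 2)/2)) = 87 + (88*(1/68))*(7*((3/2)*(-6))) = 87 + 22*(7*(-9))/17 = 87 + (22/17)*(-63) = 87 - 1386/17 = 93/17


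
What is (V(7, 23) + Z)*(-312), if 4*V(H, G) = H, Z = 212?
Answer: -66690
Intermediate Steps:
V(H, G) = H/4
(V(7, 23) + Z)*(-312) = ((¼)*7 + 212)*(-312) = (7/4 + 212)*(-312) = (855/4)*(-312) = -66690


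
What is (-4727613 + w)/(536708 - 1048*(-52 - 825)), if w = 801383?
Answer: -280445/103986 ≈ -2.6969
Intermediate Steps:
(-4727613 + w)/(536708 - 1048*(-52 - 825)) = (-4727613 + 801383)/(536708 - 1048*(-52 - 825)) = -3926230/(536708 - 1048*(-877)) = -3926230/(536708 + 919096) = -3926230/1455804 = -3926230*1/1455804 = -280445/103986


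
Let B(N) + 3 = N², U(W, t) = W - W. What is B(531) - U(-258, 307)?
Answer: 281958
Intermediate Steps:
U(W, t) = 0
B(N) = -3 + N²
B(531) - U(-258, 307) = (-3 + 531²) - 1*0 = (-3 + 281961) + 0 = 281958 + 0 = 281958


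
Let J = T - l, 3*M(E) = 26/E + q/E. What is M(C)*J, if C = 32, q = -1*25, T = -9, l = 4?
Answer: -13/96 ≈ -0.13542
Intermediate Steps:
q = -25
M(E) = 1/(3*E) (M(E) = (26/E - 25/E)/3 = 1/(3*E))
J = -13 (J = -9 - 1*4 = -9 - 4 = -13)
M(C)*J = ((1/3)/32)*(-13) = ((1/3)*(1/32))*(-13) = (1/96)*(-13) = -13/96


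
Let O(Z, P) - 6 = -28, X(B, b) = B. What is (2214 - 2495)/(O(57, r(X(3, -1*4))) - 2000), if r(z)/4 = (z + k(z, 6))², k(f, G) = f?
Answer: 281/2022 ≈ 0.13897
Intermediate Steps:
r(z) = 16*z² (r(z) = 4*(z + z)² = 4*(2*z)² = 4*(4*z²) = 16*z²)
O(Z, P) = -22 (O(Z, P) = 6 - 28 = -22)
(2214 - 2495)/(O(57, r(X(3, -1*4))) - 2000) = (2214 - 2495)/(-22 - 2000) = -281/(-2022) = -281*(-1/2022) = 281/2022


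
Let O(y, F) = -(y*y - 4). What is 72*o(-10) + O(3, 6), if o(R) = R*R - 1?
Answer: 7123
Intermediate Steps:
o(R) = -1 + R² (o(R) = R² - 1 = -1 + R²)
O(y, F) = 4 - y² (O(y, F) = -(y² - 4) = -(-4 + y²) = 4 - y²)
72*o(-10) + O(3, 6) = 72*(-1 + (-10)²) + (4 - 1*3²) = 72*(-1 + 100) + (4 - 1*9) = 72*99 + (4 - 9) = 7128 - 5 = 7123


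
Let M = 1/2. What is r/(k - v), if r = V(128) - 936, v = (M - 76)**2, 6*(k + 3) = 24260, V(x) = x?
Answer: 9696/19919 ≈ 0.48677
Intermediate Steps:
M = 1/2 ≈ 0.50000
k = 12121/3 (k = -3 + (1/6)*24260 = -3 + 12130/3 = 12121/3 ≈ 4040.3)
v = 22801/4 (v = (1/2 - 76)**2 = (-151/2)**2 = 22801/4 ≈ 5700.3)
r = -808 (r = 128 - 936 = -808)
r/(k - v) = -808/(12121/3 - 1*22801/4) = -808/(12121/3 - 22801/4) = -808/(-19919/12) = -808*(-12/19919) = 9696/19919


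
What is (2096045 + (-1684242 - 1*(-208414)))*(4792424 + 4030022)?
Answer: 5471830990782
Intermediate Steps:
(2096045 + (-1684242 - 1*(-208414)))*(4792424 + 4030022) = (2096045 + (-1684242 + 208414))*8822446 = (2096045 - 1475828)*8822446 = 620217*8822446 = 5471830990782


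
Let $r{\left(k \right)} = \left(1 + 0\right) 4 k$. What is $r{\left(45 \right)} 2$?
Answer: $360$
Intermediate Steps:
$r{\left(k \right)} = 4 k$ ($r{\left(k \right)} = 1 \cdot 4 k = 4 k$)
$r{\left(45 \right)} 2 = 4 \cdot 45 \cdot 2 = 180 \cdot 2 = 360$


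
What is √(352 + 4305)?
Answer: √4657 ≈ 68.242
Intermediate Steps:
√(352 + 4305) = √4657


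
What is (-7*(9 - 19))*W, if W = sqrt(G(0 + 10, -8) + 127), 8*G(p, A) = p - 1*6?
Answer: 35*sqrt(510) ≈ 790.41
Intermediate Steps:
G(p, A) = -3/4 + p/8 (G(p, A) = (p - 1*6)/8 = (p - 6)/8 = (-6 + p)/8 = -3/4 + p/8)
W = sqrt(510)/2 (W = sqrt((-3/4 + (0 + 10)/8) + 127) = sqrt((-3/4 + (1/8)*10) + 127) = sqrt((-3/4 + 5/4) + 127) = sqrt(1/2 + 127) = sqrt(255/2) = sqrt(510)/2 ≈ 11.292)
(-7*(9 - 19))*W = (-7*(9 - 19))*(sqrt(510)/2) = (-7*(-10))*(sqrt(510)/2) = 70*(sqrt(510)/2) = 35*sqrt(510)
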